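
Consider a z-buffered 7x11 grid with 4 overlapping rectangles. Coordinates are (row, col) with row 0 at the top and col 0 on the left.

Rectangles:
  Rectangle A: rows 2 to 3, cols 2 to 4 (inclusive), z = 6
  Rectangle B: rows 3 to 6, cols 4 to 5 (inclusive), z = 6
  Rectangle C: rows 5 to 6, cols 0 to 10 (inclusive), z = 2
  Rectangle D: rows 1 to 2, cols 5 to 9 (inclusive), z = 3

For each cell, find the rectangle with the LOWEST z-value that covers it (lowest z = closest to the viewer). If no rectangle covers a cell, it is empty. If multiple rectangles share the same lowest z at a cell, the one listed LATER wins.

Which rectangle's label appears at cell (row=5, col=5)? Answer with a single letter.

Check cell (5,5):
  A: rows 2-3 cols 2-4 -> outside (row miss)
  B: rows 3-6 cols 4-5 z=6 -> covers; best now B (z=6)
  C: rows 5-6 cols 0-10 z=2 -> covers; best now C (z=2)
  D: rows 1-2 cols 5-9 -> outside (row miss)
Winner: C at z=2

Answer: C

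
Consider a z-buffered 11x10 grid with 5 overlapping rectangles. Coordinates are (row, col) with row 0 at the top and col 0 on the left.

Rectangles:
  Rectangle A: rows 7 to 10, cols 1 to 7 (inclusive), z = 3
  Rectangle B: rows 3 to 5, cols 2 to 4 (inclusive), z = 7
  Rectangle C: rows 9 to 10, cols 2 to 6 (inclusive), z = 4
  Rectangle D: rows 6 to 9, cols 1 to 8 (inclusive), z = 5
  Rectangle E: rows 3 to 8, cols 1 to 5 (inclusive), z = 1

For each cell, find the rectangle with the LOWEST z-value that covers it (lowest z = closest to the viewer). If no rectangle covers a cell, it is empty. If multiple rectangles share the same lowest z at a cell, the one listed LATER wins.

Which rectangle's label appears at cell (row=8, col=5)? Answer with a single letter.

Answer: E

Derivation:
Check cell (8,5):
  A: rows 7-10 cols 1-7 z=3 -> covers; best now A (z=3)
  B: rows 3-5 cols 2-4 -> outside (row miss)
  C: rows 9-10 cols 2-6 -> outside (row miss)
  D: rows 6-9 cols 1-8 z=5 -> covers; best now A (z=3)
  E: rows 3-8 cols 1-5 z=1 -> covers; best now E (z=1)
Winner: E at z=1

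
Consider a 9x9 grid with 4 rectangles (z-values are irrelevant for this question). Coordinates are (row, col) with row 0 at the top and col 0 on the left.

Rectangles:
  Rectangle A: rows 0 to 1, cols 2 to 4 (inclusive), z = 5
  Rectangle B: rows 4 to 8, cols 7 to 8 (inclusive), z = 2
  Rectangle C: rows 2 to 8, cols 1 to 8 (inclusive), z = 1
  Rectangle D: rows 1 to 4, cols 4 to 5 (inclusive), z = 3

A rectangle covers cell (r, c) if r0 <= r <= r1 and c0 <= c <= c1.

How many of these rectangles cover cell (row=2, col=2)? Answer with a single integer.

Check cell (2,2):
  A: rows 0-1 cols 2-4 -> outside (row miss)
  B: rows 4-8 cols 7-8 -> outside (row miss)
  C: rows 2-8 cols 1-8 -> covers
  D: rows 1-4 cols 4-5 -> outside (col miss)
Count covering = 1

Answer: 1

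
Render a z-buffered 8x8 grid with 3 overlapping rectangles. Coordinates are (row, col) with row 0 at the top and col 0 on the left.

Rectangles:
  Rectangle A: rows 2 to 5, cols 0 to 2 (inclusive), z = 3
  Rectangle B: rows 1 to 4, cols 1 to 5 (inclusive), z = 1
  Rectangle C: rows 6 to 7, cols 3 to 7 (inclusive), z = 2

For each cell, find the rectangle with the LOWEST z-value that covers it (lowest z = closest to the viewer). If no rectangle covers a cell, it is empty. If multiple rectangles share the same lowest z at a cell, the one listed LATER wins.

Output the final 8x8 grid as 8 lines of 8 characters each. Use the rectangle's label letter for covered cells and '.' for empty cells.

........
.BBBBB..
ABBBBB..
ABBBBB..
ABBBBB..
AAA.....
...CCCCC
...CCCCC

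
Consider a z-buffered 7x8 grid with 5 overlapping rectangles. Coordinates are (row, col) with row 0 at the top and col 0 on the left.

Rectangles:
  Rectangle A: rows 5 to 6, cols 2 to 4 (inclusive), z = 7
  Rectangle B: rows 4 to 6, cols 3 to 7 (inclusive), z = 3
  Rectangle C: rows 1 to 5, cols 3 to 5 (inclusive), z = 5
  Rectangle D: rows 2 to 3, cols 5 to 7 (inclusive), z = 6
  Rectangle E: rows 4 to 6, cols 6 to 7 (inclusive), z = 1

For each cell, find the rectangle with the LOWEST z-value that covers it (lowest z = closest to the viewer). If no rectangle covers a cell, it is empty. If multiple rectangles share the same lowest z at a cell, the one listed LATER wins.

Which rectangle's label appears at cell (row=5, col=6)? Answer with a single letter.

Check cell (5,6):
  A: rows 5-6 cols 2-4 -> outside (col miss)
  B: rows 4-6 cols 3-7 z=3 -> covers; best now B (z=3)
  C: rows 1-5 cols 3-5 -> outside (col miss)
  D: rows 2-3 cols 5-7 -> outside (row miss)
  E: rows 4-6 cols 6-7 z=1 -> covers; best now E (z=1)
Winner: E at z=1

Answer: E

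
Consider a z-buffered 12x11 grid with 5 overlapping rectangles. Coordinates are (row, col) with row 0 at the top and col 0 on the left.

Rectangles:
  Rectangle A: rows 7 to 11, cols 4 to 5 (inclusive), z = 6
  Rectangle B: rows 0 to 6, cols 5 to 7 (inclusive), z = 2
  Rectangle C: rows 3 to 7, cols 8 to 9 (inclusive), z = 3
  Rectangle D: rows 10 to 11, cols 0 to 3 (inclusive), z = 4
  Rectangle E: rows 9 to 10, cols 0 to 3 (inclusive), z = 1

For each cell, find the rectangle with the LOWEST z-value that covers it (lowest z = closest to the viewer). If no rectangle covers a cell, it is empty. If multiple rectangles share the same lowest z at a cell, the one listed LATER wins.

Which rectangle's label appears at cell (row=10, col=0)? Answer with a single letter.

Answer: E

Derivation:
Check cell (10,0):
  A: rows 7-11 cols 4-5 -> outside (col miss)
  B: rows 0-6 cols 5-7 -> outside (row miss)
  C: rows 3-7 cols 8-9 -> outside (row miss)
  D: rows 10-11 cols 0-3 z=4 -> covers; best now D (z=4)
  E: rows 9-10 cols 0-3 z=1 -> covers; best now E (z=1)
Winner: E at z=1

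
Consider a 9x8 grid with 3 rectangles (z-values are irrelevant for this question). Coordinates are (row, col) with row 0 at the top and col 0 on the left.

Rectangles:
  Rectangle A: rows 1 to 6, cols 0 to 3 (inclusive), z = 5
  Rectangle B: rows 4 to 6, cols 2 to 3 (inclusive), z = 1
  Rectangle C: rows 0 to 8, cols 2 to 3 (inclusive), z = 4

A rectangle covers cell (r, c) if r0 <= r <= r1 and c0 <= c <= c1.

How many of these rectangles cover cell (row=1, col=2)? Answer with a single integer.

Answer: 2

Derivation:
Check cell (1,2):
  A: rows 1-6 cols 0-3 -> covers
  B: rows 4-6 cols 2-3 -> outside (row miss)
  C: rows 0-8 cols 2-3 -> covers
Count covering = 2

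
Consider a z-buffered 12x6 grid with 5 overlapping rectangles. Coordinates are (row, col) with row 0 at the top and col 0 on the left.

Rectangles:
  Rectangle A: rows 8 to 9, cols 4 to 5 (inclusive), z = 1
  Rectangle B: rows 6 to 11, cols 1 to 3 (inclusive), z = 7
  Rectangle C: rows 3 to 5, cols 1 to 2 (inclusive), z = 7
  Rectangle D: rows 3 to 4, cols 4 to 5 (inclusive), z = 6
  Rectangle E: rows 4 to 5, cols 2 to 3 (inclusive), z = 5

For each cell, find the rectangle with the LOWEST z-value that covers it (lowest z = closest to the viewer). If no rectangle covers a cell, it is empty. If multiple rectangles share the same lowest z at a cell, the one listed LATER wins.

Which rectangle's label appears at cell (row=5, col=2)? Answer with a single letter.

Check cell (5,2):
  A: rows 8-9 cols 4-5 -> outside (row miss)
  B: rows 6-11 cols 1-3 -> outside (row miss)
  C: rows 3-5 cols 1-2 z=7 -> covers; best now C (z=7)
  D: rows 3-4 cols 4-5 -> outside (row miss)
  E: rows 4-5 cols 2-3 z=5 -> covers; best now E (z=5)
Winner: E at z=5

Answer: E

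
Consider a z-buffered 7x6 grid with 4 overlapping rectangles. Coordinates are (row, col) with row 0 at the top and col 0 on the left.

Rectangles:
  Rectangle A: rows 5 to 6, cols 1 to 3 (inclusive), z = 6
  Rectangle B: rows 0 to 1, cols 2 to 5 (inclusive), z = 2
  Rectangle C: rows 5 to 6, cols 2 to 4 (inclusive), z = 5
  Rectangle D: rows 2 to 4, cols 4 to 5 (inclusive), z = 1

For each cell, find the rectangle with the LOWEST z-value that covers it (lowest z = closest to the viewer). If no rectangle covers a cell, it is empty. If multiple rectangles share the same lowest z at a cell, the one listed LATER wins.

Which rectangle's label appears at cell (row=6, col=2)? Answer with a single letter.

Check cell (6,2):
  A: rows 5-6 cols 1-3 z=6 -> covers; best now A (z=6)
  B: rows 0-1 cols 2-5 -> outside (row miss)
  C: rows 5-6 cols 2-4 z=5 -> covers; best now C (z=5)
  D: rows 2-4 cols 4-5 -> outside (row miss)
Winner: C at z=5

Answer: C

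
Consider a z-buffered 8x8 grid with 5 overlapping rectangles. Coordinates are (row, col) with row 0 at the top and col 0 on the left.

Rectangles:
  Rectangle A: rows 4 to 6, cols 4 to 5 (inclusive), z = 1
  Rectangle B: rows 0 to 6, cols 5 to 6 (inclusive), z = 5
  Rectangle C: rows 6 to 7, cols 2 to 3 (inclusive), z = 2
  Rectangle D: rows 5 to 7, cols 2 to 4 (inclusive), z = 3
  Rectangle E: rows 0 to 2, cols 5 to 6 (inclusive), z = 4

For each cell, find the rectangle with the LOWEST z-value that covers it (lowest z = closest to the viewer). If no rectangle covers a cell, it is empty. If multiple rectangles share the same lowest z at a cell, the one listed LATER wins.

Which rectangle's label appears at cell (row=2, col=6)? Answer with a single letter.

Check cell (2,6):
  A: rows 4-6 cols 4-5 -> outside (row miss)
  B: rows 0-6 cols 5-6 z=5 -> covers; best now B (z=5)
  C: rows 6-7 cols 2-3 -> outside (row miss)
  D: rows 5-7 cols 2-4 -> outside (row miss)
  E: rows 0-2 cols 5-6 z=4 -> covers; best now E (z=4)
Winner: E at z=4

Answer: E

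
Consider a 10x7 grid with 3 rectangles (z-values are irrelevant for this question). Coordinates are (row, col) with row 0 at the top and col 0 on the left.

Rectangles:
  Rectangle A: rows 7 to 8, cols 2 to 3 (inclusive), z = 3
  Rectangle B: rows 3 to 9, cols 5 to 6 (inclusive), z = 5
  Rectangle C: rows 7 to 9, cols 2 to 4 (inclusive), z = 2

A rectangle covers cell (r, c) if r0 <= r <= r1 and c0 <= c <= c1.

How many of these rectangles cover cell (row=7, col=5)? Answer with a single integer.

Check cell (7,5):
  A: rows 7-8 cols 2-3 -> outside (col miss)
  B: rows 3-9 cols 5-6 -> covers
  C: rows 7-9 cols 2-4 -> outside (col miss)
Count covering = 1

Answer: 1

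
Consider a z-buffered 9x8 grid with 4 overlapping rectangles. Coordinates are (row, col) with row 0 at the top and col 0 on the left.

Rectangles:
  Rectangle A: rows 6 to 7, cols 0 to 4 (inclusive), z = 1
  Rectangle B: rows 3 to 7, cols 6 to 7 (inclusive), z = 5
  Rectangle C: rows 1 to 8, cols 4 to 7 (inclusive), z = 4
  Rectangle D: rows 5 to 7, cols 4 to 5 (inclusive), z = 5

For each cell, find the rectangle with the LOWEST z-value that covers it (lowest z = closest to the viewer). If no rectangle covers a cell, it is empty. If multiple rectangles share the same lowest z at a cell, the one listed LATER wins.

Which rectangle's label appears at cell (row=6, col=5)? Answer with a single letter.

Check cell (6,5):
  A: rows 6-7 cols 0-4 -> outside (col miss)
  B: rows 3-7 cols 6-7 -> outside (col miss)
  C: rows 1-8 cols 4-7 z=4 -> covers; best now C (z=4)
  D: rows 5-7 cols 4-5 z=5 -> covers; best now C (z=4)
Winner: C at z=4

Answer: C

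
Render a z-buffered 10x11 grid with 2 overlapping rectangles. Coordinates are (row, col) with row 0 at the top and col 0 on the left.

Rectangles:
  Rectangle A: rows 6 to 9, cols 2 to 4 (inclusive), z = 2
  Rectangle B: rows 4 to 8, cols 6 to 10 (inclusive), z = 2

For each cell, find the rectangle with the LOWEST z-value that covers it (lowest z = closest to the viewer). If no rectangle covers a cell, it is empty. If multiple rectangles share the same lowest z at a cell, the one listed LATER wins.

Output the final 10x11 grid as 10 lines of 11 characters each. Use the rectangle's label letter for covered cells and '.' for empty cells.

...........
...........
...........
...........
......BBBBB
......BBBBB
..AAA.BBBBB
..AAA.BBBBB
..AAA.BBBBB
..AAA......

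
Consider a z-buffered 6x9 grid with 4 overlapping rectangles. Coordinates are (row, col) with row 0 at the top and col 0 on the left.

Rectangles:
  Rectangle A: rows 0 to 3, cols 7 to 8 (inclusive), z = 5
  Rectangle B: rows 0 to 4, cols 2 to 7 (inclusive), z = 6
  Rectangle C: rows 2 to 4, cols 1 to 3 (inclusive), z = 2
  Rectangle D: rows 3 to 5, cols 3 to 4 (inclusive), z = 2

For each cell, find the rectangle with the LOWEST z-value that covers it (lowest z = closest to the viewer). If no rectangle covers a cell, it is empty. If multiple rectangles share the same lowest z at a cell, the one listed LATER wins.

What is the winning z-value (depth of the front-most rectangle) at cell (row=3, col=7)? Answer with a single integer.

Answer: 5

Derivation:
Check cell (3,7):
  A: rows 0-3 cols 7-8 z=5 -> covers; best now A (z=5)
  B: rows 0-4 cols 2-7 z=6 -> covers; best now A (z=5)
  C: rows 2-4 cols 1-3 -> outside (col miss)
  D: rows 3-5 cols 3-4 -> outside (col miss)
Winner: A at z=5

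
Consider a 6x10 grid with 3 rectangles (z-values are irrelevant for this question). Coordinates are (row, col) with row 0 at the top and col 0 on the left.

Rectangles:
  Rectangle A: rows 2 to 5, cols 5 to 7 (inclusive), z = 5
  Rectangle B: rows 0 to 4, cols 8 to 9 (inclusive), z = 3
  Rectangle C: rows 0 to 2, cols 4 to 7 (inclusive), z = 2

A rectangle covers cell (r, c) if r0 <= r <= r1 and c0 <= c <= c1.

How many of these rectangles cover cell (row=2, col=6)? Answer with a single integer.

Answer: 2

Derivation:
Check cell (2,6):
  A: rows 2-5 cols 5-7 -> covers
  B: rows 0-4 cols 8-9 -> outside (col miss)
  C: rows 0-2 cols 4-7 -> covers
Count covering = 2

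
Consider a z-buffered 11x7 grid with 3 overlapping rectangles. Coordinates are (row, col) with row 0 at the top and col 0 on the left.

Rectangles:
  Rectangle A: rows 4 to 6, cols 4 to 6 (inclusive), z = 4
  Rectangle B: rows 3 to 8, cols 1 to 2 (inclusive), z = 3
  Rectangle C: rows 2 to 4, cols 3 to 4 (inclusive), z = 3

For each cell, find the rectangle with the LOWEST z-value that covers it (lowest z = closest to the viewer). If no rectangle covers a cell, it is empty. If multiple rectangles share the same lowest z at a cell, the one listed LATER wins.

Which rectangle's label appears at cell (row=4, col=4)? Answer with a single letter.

Check cell (4,4):
  A: rows 4-6 cols 4-6 z=4 -> covers; best now A (z=4)
  B: rows 3-8 cols 1-2 -> outside (col miss)
  C: rows 2-4 cols 3-4 z=3 -> covers; best now C (z=3)
Winner: C at z=3

Answer: C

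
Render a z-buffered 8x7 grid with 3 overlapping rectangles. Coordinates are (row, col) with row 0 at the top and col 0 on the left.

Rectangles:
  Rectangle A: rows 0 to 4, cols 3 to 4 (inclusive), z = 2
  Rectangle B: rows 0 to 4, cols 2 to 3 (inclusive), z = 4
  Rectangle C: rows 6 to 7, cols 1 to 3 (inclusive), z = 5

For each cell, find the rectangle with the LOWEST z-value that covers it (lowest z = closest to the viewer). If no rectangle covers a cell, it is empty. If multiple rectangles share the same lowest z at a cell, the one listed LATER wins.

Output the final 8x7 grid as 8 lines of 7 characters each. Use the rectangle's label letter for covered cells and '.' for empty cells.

..BAA..
..BAA..
..BAA..
..BAA..
..BAA..
.......
.CCC...
.CCC...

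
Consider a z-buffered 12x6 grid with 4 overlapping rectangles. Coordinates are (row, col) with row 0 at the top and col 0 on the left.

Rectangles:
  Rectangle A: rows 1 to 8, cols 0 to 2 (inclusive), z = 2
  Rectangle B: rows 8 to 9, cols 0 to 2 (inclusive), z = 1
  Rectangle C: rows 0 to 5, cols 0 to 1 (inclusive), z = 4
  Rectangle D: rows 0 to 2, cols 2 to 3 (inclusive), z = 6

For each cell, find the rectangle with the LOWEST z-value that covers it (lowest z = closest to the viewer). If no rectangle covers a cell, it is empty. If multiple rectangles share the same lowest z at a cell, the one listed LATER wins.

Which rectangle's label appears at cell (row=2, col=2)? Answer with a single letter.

Answer: A

Derivation:
Check cell (2,2):
  A: rows 1-8 cols 0-2 z=2 -> covers; best now A (z=2)
  B: rows 8-9 cols 0-2 -> outside (row miss)
  C: rows 0-5 cols 0-1 -> outside (col miss)
  D: rows 0-2 cols 2-3 z=6 -> covers; best now A (z=2)
Winner: A at z=2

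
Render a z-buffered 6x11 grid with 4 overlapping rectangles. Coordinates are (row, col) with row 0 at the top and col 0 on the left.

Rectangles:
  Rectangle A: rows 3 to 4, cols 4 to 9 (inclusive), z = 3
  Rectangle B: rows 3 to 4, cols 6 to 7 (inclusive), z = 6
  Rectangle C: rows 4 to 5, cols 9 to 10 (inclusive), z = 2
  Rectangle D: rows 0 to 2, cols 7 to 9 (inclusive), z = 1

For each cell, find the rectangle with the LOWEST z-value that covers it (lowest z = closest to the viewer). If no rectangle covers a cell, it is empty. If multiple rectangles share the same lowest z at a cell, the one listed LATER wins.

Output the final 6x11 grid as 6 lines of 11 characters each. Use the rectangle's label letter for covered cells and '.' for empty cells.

.......DDD.
.......DDD.
.......DDD.
....AAAAAA.
....AAAAACC
.........CC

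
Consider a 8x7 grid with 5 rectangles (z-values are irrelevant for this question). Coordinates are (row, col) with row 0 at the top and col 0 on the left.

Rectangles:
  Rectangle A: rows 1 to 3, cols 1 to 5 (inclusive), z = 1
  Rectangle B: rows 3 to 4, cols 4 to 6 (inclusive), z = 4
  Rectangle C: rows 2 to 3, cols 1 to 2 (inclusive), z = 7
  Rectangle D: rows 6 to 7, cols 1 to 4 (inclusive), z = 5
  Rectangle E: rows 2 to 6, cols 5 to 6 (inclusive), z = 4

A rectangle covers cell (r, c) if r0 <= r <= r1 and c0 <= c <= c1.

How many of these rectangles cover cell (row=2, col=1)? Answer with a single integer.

Answer: 2

Derivation:
Check cell (2,1):
  A: rows 1-3 cols 1-5 -> covers
  B: rows 3-4 cols 4-6 -> outside (row miss)
  C: rows 2-3 cols 1-2 -> covers
  D: rows 6-7 cols 1-4 -> outside (row miss)
  E: rows 2-6 cols 5-6 -> outside (col miss)
Count covering = 2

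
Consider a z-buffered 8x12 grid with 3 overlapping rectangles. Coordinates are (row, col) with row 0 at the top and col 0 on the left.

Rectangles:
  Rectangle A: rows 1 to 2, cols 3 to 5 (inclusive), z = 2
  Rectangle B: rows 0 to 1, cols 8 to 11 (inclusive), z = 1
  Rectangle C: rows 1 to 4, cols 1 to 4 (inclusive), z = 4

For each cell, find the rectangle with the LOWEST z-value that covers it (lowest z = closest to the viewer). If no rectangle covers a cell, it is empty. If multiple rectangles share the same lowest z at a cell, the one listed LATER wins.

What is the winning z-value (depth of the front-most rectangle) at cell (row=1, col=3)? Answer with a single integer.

Check cell (1,3):
  A: rows 1-2 cols 3-5 z=2 -> covers; best now A (z=2)
  B: rows 0-1 cols 8-11 -> outside (col miss)
  C: rows 1-4 cols 1-4 z=4 -> covers; best now A (z=2)
Winner: A at z=2

Answer: 2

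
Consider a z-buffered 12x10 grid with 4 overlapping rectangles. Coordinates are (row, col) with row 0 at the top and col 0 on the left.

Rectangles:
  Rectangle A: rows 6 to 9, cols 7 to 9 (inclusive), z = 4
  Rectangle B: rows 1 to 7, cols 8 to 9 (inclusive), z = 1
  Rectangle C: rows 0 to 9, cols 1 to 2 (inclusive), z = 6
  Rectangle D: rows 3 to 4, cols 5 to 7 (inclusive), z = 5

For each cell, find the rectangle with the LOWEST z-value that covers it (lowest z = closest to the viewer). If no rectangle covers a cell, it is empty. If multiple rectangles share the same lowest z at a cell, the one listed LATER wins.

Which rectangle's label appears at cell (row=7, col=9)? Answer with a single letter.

Answer: B

Derivation:
Check cell (7,9):
  A: rows 6-9 cols 7-9 z=4 -> covers; best now A (z=4)
  B: rows 1-7 cols 8-9 z=1 -> covers; best now B (z=1)
  C: rows 0-9 cols 1-2 -> outside (col miss)
  D: rows 3-4 cols 5-7 -> outside (row miss)
Winner: B at z=1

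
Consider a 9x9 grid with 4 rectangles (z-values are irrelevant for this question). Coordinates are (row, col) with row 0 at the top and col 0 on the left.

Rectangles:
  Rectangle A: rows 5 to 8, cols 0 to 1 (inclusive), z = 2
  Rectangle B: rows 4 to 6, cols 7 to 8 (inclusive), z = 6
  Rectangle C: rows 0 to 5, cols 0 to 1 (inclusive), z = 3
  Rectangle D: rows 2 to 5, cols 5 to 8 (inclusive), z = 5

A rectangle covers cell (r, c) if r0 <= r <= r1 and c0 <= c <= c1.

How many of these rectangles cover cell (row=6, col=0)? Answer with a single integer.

Answer: 1

Derivation:
Check cell (6,0):
  A: rows 5-8 cols 0-1 -> covers
  B: rows 4-6 cols 7-8 -> outside (col miss)
  C: rows 0-5 cols 0-1 -> outside (row miss)
  D: rows 2-5 cols 5-8 -> outside (row miss)
Count covering = 1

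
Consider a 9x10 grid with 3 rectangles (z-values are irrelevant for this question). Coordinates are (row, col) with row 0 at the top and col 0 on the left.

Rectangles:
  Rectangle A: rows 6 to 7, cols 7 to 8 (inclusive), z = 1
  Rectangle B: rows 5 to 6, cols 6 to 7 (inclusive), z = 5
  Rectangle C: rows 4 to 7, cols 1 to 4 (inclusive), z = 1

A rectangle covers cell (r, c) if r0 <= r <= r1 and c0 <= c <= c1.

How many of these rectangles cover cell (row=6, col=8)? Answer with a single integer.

Answer: 1

Derivation:
Check cell (6,8):
  A: rows 6-7 cols 7-8 -> covers
  B: rows 5-6 cols 6-7 -> outside (col miss)
  C: rows 4-7 cols 1-4 -> outside (col miss)
Count covering = 1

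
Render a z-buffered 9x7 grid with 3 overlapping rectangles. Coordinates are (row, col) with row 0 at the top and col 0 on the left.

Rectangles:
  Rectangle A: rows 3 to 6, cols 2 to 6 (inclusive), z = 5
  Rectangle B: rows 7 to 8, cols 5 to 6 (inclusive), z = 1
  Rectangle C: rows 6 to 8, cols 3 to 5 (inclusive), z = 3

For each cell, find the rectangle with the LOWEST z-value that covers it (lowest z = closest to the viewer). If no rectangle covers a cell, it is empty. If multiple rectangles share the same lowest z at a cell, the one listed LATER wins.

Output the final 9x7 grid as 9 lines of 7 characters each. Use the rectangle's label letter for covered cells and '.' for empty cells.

.......
.......
.......
..AAAAA
..AAAAA
..AAAAA
..ACCCA
...CCBB
...CCBB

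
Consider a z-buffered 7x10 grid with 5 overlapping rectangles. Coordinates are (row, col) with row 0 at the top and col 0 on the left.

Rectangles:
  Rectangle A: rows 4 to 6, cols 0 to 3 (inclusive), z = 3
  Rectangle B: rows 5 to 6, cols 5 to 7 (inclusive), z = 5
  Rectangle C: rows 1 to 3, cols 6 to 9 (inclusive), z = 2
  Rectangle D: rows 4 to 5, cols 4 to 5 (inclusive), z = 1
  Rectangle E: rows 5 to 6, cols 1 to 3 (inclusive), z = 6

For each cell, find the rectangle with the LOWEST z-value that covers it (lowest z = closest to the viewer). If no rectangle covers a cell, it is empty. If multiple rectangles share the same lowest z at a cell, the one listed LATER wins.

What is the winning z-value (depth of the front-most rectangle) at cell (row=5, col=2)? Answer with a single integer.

Check cell (5,2):
  A: rows 4-6 cols 0-3 z=3 -> covers; best now A (z=3)
  B: rows 5-6 cols 5-7 -> outside (col miss)
  C: rows 1-3 cols 6-9 -> outside (row miss)
  D: rows 4-5 cols 4-5 -> outside (col miss)
  E: rows 5-6 cols 1-3 z=6 -> covers; best now A (z=3)
Winner: A at z=3

Answer: 3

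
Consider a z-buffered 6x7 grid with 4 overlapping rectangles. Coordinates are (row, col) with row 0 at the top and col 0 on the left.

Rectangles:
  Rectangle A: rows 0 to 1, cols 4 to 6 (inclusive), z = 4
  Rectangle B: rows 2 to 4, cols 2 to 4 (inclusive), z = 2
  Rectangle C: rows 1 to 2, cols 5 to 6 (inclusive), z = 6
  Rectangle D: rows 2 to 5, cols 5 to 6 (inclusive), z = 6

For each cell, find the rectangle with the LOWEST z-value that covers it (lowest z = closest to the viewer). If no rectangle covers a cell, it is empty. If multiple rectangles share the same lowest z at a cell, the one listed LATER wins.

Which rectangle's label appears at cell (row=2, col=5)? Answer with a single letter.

Check cell (2,5):
  A: rows 0-1 cols 4-6 -> outside (row miss)
  B: rows 2-4 cols 2-4 -> outside (col miss)
  C: rows 1-2 cols 5-6 z=6 -> covers; best now C (z=6)
  D: rows 2-5 cols 5-6 z=6 -> covers; best now D (z=6)
Winner: D at z=6

Answer: D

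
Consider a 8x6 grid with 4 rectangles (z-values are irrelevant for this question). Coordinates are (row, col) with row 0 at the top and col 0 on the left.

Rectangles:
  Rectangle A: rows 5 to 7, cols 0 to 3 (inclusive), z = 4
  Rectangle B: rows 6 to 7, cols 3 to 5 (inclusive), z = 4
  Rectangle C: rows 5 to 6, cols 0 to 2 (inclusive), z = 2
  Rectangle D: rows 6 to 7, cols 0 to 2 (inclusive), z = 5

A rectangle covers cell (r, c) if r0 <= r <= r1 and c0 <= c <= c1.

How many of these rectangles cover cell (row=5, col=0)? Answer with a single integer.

Check cell (5,0):
  A: rows 5-7 cols 0-3 -> covers
  B: rows 6-7 cols 3-5 -> outside (row miss)
  C: rows 5-6 cols 0-2 -> covers
  D: rows 6-7 cols 0-2 -> outside (row miss)
Count covering = 2

Answer: 2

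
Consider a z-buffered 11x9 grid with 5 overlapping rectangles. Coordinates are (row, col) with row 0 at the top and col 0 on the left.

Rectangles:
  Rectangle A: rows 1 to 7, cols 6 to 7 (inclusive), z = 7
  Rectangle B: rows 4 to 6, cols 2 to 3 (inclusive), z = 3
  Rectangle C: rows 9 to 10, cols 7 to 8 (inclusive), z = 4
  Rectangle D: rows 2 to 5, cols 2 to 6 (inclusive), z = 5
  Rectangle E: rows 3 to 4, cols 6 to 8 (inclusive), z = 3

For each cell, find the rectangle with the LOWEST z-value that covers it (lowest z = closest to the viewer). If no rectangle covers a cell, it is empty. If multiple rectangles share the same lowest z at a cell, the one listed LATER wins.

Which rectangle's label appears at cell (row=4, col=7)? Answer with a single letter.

Check cell (4,7):
  A: rows 1-7 cols 6-7 z=7 -> covers; best now A (z=7)
  B: rows 4-6 cols 2-3 -> outside (col miss)
  C: rows 9-10 cols 7-8 -> outside (row miss)
  D: rows 2-5 cols 2-6 -> outside (col miss)
  E: rows 3-4 cols 6-8 z=3 -> covers; best now E (z=3)
Winner: E at z=3

Answer: E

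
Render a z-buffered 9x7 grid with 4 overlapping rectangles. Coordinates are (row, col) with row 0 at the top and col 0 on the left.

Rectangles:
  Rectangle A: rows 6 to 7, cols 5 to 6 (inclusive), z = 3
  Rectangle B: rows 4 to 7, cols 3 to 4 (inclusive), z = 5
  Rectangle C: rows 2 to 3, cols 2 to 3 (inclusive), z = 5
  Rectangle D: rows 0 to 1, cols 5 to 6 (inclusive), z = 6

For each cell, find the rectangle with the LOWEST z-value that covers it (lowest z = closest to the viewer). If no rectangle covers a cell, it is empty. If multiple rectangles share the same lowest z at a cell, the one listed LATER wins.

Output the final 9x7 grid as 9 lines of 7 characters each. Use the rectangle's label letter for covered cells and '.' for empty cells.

.....DD
.....DD
..CC...
..CC...
...BB..
...BB..
...BBAA
...BBAA
.......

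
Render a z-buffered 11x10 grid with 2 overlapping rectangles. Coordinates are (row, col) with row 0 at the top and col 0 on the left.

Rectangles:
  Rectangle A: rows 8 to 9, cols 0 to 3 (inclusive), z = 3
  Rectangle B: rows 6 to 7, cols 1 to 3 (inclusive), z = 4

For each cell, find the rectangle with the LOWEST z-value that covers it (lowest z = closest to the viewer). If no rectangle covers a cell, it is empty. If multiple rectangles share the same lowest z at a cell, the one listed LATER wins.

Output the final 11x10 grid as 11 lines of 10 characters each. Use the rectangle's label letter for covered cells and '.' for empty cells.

..........
..........
..........
..........
..........
..........
.BBB......
.BBB......
AAAA......
AAAA......
..........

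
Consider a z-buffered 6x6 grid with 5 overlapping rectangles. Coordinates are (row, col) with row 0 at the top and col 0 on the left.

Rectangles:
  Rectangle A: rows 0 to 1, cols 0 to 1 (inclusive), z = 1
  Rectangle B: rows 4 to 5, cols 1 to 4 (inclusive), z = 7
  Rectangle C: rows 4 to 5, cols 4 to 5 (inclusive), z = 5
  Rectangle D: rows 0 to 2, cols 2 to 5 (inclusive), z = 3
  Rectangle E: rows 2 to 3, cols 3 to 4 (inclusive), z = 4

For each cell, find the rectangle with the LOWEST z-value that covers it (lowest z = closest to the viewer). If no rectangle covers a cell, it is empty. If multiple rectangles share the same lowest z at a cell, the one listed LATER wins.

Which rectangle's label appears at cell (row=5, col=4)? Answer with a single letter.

Answer: C

Derivation:
Check cell (5,4):
  A: rows 0-1 cols 0-1 -> outside (row miss)
  B: rows 4-5 cols 1-4 z=7 -> covers; best now B (z=7)
  C: rows 4-5 cols 4-5 z=5 -> covers; best now C (z=5)
  D: rows 0-2 cols 2-5 -> outside (row miss)
  E: rows 2-3 cols 3-4 -> outside (row miss)
Winner: C at z=5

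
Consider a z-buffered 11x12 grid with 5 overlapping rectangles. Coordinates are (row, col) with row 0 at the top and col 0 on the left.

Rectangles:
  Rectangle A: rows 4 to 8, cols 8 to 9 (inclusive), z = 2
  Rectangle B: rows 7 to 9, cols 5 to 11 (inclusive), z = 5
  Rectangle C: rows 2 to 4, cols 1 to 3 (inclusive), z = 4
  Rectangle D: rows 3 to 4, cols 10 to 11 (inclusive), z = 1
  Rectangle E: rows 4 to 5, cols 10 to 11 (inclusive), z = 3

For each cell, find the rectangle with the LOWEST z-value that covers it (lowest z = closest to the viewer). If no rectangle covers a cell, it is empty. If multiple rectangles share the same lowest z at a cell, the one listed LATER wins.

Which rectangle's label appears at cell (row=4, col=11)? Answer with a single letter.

Answer: D

Derivation:
Check cell (4,11):
  A: rows 4-8 cols 8-9 -> outside (col miss)
  B: rows 7-9 cols 5-11 -> outside (row miss)
  C: rows 2-4 cols 1-3 -> outside (col miss)
  D: rows 3-4 cols 10-11 z=1 -> covers; best now D (z=1)
  E: rows 4-5 cols 10-11 z=3 -> covers; best now D (z=1)
Winner: D at z=1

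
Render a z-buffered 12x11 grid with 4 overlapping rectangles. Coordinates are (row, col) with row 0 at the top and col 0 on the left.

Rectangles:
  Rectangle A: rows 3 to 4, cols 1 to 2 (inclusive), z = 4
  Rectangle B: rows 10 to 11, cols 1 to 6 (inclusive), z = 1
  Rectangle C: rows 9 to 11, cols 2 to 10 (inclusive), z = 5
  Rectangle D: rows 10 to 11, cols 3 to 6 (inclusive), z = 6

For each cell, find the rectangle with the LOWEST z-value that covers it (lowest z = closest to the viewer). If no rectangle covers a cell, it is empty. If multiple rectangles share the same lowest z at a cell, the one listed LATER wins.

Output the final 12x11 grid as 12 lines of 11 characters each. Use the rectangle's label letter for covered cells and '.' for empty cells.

...........
...........
...........
.AA........
.AA........
...........
...........
...........
...........
..CCCCCCCCC
.BBBBBBCCCC
.BBBBBBCCCC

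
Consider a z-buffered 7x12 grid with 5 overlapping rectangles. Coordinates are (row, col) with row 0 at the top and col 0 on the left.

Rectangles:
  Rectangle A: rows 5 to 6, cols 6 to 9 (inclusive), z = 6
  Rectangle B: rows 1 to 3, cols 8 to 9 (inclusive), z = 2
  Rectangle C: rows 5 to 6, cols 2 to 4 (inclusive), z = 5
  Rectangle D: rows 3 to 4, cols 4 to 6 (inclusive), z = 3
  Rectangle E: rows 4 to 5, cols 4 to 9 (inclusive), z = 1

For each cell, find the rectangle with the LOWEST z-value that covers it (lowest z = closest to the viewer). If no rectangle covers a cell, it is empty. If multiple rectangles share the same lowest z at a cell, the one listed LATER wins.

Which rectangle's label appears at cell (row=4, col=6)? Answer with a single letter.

Check cell (4,6):
  A: rows 5-6 cols 6-9 -> outside (row miss)
  B: rows 1-3 cols 8-9 -> outside (row miss)
  C: rows 5-6 cols 2-4 -> outside (row miss)
  D: rows 3-4 cols 4-6 z=3 -> covers; best now D (z=3)
  E: rows 4-5 cols 4-9 z=1 -> covers; best now E (z=1)
Winner: E at z=1

Answer: E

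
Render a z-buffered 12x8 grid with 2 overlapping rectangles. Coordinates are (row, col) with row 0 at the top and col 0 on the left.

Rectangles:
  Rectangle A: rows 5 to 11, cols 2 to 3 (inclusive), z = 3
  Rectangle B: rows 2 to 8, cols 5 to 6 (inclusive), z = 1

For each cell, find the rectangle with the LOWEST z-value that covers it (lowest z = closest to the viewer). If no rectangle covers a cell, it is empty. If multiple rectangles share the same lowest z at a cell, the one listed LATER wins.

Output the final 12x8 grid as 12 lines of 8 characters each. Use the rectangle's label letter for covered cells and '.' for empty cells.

........
........
.....BB.
.....BB.
.....BB.
..AA.BB.
..AA.BB.
..AA.BB.
..AA.BB.
..AA....
..AA....
..AA....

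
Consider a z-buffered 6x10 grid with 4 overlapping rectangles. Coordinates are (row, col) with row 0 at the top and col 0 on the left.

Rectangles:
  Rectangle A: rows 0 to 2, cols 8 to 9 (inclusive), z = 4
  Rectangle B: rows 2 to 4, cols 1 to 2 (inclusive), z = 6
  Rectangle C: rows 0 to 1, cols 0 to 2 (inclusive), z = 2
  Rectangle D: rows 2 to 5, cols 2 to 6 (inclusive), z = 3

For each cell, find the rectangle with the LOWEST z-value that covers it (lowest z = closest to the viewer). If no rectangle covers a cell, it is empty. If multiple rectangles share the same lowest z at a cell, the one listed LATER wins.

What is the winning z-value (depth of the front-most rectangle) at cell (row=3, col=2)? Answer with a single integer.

Check cell (3,2):
  A: rows 0-2 cols 8-9 -> outside (row miss)
  B: rows 2-4 cols 1-2 z=6 -> covers; best now B (z=6)
  C: rows 0-1 cols 0-2 -> outside (row miss)
  D: rows 2-5 cols 2-6 z=3 -> covers; best now D (z=3)
Winner: D at z=3

Answer: 3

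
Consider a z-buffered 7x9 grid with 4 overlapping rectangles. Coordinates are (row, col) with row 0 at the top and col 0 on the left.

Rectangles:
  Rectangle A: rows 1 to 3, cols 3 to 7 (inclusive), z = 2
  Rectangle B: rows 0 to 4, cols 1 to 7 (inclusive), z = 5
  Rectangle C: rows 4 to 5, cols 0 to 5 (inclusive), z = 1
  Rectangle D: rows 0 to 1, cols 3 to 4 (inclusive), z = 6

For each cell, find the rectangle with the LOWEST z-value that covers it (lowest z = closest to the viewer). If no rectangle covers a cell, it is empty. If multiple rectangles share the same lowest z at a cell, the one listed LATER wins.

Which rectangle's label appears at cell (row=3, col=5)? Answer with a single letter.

Check cell (3,5):
  A: rows 1-3 cols 3-7 z=2 -> covers; best now A (z=2)
  B: rows 0-4 cols 1-7 z=5 -> covers; best now A (z=2)
  C: rows 4-5 cols 0-5 -> outside (row miss)
  D: rows 0-1 cols 3-4 -> outside (row miss)
Winner: A at z=2

Answer: A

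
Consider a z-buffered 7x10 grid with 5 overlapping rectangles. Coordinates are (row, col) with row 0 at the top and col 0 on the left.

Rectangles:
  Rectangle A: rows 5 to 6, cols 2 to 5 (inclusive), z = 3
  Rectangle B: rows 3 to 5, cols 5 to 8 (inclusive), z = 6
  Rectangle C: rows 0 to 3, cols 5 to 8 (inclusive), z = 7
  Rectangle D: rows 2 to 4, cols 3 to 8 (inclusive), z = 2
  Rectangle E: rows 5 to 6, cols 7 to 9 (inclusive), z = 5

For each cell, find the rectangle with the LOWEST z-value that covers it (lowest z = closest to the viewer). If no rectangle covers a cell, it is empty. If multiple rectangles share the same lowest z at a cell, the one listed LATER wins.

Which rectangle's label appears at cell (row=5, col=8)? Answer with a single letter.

Check cell (5,8):
  A: rows 5-6 cols 2-5 -> outside (col miss)
  B: rows 3-5 cols 5-8 z=6 -> covers; best now B (z=6)
  C: rows 0-3 cols 5-8 -> outside (row miss)
  D: rows 2-4 cols 3-8 -> outside (row miss)
  E: rows 5-6 cols 7-9 z=5 -> covers; best now E (z=5)
Winner: E at z=5

Answer: E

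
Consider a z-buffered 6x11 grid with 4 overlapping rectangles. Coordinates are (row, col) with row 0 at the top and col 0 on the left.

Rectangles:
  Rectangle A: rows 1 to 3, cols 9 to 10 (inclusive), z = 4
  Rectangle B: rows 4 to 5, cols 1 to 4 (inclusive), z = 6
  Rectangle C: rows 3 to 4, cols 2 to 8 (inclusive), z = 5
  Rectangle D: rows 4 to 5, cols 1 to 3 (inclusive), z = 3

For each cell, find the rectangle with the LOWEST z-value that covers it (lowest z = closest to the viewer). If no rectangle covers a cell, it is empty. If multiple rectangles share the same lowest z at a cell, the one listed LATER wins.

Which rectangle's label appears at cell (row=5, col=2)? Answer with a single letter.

Answer: D

Derivation:
Check cell (5,2):
  A: rows 1-3 cols 9-10 -> outside (row miss)
  B: rows 4-5 cols 1-4 z=6 -> covers; best now B (z=6)
  C: rows 3-4 cols 2-8 -> outside (row miss)
  D: rows 4-5 cols 1-3 z=3 -> covers; best now D (z=3)
Winner: D at z=3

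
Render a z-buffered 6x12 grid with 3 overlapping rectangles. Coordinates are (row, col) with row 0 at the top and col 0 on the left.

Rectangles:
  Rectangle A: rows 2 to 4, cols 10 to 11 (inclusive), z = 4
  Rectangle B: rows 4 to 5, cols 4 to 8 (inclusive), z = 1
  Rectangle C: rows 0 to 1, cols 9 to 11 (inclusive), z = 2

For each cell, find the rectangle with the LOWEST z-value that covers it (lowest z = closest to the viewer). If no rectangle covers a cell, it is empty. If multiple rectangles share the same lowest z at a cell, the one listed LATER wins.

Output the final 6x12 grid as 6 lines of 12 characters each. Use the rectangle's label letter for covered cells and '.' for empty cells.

.........CCC
.........CCC
..........AA
..........AA
....BBBBB.AA
....BBBBB...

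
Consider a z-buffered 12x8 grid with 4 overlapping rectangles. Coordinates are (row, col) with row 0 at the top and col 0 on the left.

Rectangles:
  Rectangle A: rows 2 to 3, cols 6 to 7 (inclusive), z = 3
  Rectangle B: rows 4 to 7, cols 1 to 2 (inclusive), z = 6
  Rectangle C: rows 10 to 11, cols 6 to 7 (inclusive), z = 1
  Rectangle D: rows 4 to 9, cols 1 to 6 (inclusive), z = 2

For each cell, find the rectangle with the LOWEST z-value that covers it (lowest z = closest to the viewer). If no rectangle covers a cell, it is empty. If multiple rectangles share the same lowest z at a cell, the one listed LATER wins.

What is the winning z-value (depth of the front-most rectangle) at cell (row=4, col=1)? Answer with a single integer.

Check cell (4,1):
  A: rows 2-3 cols 6-7 -> outside (row miss)
  B: rows 4-7 cols 1-2 z=6 -> covers; best now B (z=6)
  C: rows 10-11 cols 6-7 -> outside (row miss)
  D: rows 4-9 cols 1-6 z=2 -> covers; best now D (z=2)
Winner: D at z=2

Answer: 2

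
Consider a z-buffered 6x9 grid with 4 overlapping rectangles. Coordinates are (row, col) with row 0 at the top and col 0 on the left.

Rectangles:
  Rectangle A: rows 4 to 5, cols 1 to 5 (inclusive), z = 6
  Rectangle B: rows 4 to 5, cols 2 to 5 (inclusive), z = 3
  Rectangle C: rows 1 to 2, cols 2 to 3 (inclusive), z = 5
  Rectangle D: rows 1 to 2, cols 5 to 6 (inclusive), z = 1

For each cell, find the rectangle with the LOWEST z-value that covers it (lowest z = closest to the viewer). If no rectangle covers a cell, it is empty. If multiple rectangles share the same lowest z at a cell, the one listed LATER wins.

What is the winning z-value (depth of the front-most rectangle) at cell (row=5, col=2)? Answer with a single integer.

Answer: 3

Derivation:
Check cell (5,2):
  A: rows 4-5 cols 1-5 z=6 -> covers; best now A (z=6)
  B: rows 4-5 cols 2-5 z=3 -> covers; best now B (z=3)
  C: rows 1-2 cols 2-3 -> outside (row miss)
  D: rows 1-2 cols 5-6 -> outside (row miss)
Winner: B at z=3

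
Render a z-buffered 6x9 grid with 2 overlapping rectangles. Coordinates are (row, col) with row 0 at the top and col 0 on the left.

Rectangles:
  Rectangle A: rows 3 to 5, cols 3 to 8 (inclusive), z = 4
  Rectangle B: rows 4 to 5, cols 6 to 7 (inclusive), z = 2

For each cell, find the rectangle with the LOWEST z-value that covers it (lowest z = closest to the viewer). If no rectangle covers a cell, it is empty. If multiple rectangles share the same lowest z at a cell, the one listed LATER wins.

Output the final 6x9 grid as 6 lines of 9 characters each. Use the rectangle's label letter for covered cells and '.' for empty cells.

.........
.........
.........
...AAAAAA
...AAABBA
...AAABBA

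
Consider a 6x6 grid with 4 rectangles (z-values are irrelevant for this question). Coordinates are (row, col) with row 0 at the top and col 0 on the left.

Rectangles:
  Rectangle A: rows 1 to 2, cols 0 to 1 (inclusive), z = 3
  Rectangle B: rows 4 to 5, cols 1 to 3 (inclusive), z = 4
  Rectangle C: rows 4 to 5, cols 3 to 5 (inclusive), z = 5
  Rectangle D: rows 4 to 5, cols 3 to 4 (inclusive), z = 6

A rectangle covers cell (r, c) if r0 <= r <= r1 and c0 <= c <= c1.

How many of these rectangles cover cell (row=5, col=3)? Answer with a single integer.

Answer: 3

Derivation:
Check cell (5,3):
  A: rows 1-2 cols 0-1 -> outside (row miss)
  B: rows 4-5 cols 1-3 -> covers
  C: rows 4-5 cols 3-5 -> covers
  D: rows 4-5 cols 3-4 -> covers
Count covering = 3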